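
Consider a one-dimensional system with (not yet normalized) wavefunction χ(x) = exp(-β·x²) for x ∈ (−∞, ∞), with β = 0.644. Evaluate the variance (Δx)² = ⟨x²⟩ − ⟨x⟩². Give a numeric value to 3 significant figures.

Compute ⟨x⟩ and ⟨x²⟩ separately, then (Δx)² = ⟨x²⟩ − ⟨x⟩².
Gaussian moments: ∫x^(2j)·e^(−2βx²) dx = (2j−1)!!/(4β)^j · √(π/(2β)), odd powers integrate to 0; here √(π/(2β)) = 1.5618.
Normalization: ∫|χ|² dx = 1.5618.
⟨x⟩ = 0.0000 and ⟨x²⟩ = 0.38820.
(Δx)² = 0.38820 − (0.0000)² = 0.38820.

0.388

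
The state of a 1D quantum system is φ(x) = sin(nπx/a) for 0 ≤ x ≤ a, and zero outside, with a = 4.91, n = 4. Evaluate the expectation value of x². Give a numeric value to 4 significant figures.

7.960

⟨x²⟩ = ∫ x²·|φ|² dx / ∫|φ|² dx (integrals over the domain).
With sin²θ = (1 − cos2θ)/2 on 0 ≤ x ≤ a: ∫sin²(nπx/a) dx = a/2, ∫x·sin²(nπx/a) dx = a²/4, ∫x²·sin²(nπx/a) dx = a³·(1/6 − 1/(4n²π²)); higher powers xᵏ the same way, integrating xᵏ·cos(2nπx/a) by parts.
State is unnormalized: ∫|φ|² dx = 2.4550, and ∫φ*·x²·φ dx = 19.541, so ⟨x²⟩ = 19.541 / 2.4550.
⟨x²⟩ = 7.9597.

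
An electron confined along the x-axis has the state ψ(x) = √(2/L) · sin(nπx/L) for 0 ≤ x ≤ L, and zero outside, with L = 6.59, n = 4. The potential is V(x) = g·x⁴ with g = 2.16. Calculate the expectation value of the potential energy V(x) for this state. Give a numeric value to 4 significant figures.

789.2

⟨V⟩ = ∫ V(x)·|ψ|² dx.
With sin²θ = (1 − cos2θ)/2 on 0 ≤ x ≤ L: ∫sin²(nπx/L) dx = L/2, ∫x·sin²(nπx/L) dx = L²/4, ∫x²·sin²(nπx/L) dx = L³·(1/6 − 1/(4n²π²)); higher powers xᵏ the same way, integrating xᵏ·cos(2nπx/L) by parts.
⟨V⟩ = 789.20.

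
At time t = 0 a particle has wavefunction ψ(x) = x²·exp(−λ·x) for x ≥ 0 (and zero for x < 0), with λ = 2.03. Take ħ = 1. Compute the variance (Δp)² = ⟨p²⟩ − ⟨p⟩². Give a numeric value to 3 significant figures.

Compute ⟨p⟩ and ⟨p²⟩ separately; (Δp)² = ⟨p²⟩ − ⟨p⟩².
Differentiate x²·exp(−λ·x) with the product rule; every integrand then reduces to terms xʲ·e^(−2λx) on [0, ∞), with ∫₀^∞ xʲ·e^(−2λx) dx = j!/(2λ)^(j+1).
Normalization: ∫|ψ|² dx = 0.021756.
⟨p⟩ = 0.0000 and ⟨p²⟩ = 1.3736.
(Δp)² = 1.3736 − (0.0000)² = 1.3736.

1.37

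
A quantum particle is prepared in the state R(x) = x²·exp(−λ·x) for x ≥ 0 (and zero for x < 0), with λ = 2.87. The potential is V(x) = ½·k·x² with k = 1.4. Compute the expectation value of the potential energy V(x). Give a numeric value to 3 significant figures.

0.637

⟨V⟩ = ∫ V(x)·|R|² dx / ∫|R|² dx.
Every integrand reduces to terms xʲ·e^(−2λx) on [0, ∞); use ∫₀^∞ xʲ·e^(−2λx) dx = j!/(2λ)^(j+1).
State is unnormalized: ∫|R|² dx = 0.0038517, and ∫R*·V(x)·R dx = 0.0024550, so ⟨V⟩ = 0.0024550 / 0.0038517.
⟨V⟩ = 0.63738.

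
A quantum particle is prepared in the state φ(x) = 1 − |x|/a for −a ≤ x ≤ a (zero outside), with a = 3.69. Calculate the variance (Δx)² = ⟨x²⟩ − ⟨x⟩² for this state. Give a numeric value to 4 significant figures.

1.362

Compute ⟨x⟩ and ⟨x²⟩ separately, then (Δx)² = ⟨x²⟩ − ⟨x⟩².
φ is even, so ∫ over [−a, a] = 2∫₀ᵃ with φ = 1 − x/a there: ∫₀ᵃ (1 − x/a)² dx = a/3, ∫₀ᵃ x²(1 − x/a)² dx = a³/30, ∫₀ᵃ x⁴(1 − x/a)² dx = a⁵/105.
Normalization: ∫|φ|² dx = 2.4600.
⟨x⟩ = 0.0000 and ⟨x²⟩ = 1.3616.
(Δx)² = 1.3616 − (0.0000)² = 1.3616.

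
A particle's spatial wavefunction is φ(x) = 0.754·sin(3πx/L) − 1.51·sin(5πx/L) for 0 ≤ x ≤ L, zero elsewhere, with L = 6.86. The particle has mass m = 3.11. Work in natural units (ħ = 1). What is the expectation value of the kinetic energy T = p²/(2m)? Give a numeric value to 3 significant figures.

0.735

T = −(ħ²/2m) d²/dx², so ⟨T⟩ = −(ħ²/2m) ∫ φ*·φ'' dx / ∫|φ|² dx; with m = 3.11.
d²/dx² sin(jπx/L) = −(jπ/L)²·sin(jπx/L); on 0 ≤ x ≤ L, ∫sin²(jπx/L) dx = L/2 and ∫sin(jπx/L)·sin(lπx/L) dx = 0 for j ≠ l, so only diagonal terms survive in ∫|φ|² and ∫φ·φ″; ∫φ·φ′ dx = [φ²/2] between the walls = 0.
State is unnormalized: ∫|φ|² dx = 9.7708, and ∫φ*·(−ħ²/2m · φ'') dx = 7.1842, so ⟨T⟩ = 7.1842 / 9.7708.
⟨T⟩ = 0.73528.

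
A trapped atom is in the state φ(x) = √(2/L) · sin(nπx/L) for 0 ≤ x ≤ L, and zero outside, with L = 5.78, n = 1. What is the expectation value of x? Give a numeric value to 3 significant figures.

⟨x⟩ = ∫ x·|φ|² dx (integrals over the domain).
With sin²θ = (1 − cos2θ)/2 on 0 ≤ x ≤ L: ∫sin²(nπx/L) dx = L/2, ∫x·sin²(nπx/L) dx = L²/4, ∫x²·sin²(nπx/L) dx = L³·(1/6 − 1/(4n²π²)); higher powers xᵏ the same way, integrating xᵏ·cos(2nπx/L) by parts.
⟨x⟩ = 2.8900.

2.89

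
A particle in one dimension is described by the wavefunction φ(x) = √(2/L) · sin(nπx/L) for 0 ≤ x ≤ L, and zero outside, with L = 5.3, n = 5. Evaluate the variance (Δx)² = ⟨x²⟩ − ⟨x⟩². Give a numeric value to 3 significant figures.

2.28

Compute ⟨x⟩ and ⟨x²⟩ separately, then (Δx)² = ⟨x²⟩ − ⟨x⟩².
With sin²θ = (1 − cos2θ)/2 on 0 ≤ x ≤ L: ∫sin²(nπx/L) dx = L/2, ∫x·sin²(nπx/L) dx = L²/4, ∫x²·sin²(nπx/L) dx = L³·(1/6 − 1/(4n²π²)); higher powers xᵏ the same way, integrating xᵏ·cos(2nπx/L) by parts.
⟨x⟩ = 2.6500 and ⟨x²⟩ = 9.3064.
(Δx)² = 9.3064 − (2.6500)² = 2.2839.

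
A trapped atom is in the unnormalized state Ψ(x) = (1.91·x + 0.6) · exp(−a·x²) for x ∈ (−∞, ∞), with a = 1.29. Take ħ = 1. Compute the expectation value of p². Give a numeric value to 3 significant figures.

p² Ψ = −ħ² d²Ψ/dx²; ⟨p²⟩ = −ħ² ∫ Ψ*·Ψ'' dx / ∫|Ψ|² dx.
Expand each integrand as polynomial × e^(−2ax²) and use ∫x^(2j)·e^(−2ax²) dx = (2j−1)!!/(4a)^j · √(π/(2a)), odd powers → 0; here √(π/(2a)) = 1.1035. Differentiate with the product rule, d/dx e^(−ax²) = −2ax·e^(−ax²).
State is unnormalized: ∫|Ψ|² dx = 1.1774, and ∫Ψ*·(−ħ² Ψ'') dx = 3.5317, so ⟨p²⟩ = 3.5317 / 1.1774.
⟨p²⟩ = 2.9995.

3.00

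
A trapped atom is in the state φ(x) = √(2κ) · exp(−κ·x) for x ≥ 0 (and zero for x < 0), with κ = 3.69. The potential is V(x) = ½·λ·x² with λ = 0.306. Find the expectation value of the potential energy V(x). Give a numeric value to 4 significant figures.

0.005618

⟨V⟩ = ∫ V(x)·|φ|² dx.
Every integrand reduces to terms xʲ·e^(−2κx) on [0, ∞); use ∫₀^∞ xʲ·e^(−2κx) dx = j!/(2κ)^(j+1).
⟨V⟩ = 0.0056183.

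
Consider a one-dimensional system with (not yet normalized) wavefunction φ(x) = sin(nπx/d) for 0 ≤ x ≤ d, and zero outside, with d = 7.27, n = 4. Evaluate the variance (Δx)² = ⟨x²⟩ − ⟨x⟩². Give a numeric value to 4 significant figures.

Compute ⟨x⟩ and ⟨x²⟩ separately, then (Δx)² = ⟨x²⟩ − ⟨x⟩².
With sin²θ = (1 − cos2θ)/2 on 0 ≤ x ≤ d: ∫sin²(nπx/d) dx = d/2, ∫x·sin²(nπx/d) dx = d²/4, ∫x²·sin²(nπx/d) dx = d³·(1/6 − 1/(4n²π²)); higher powers xᵏ the same way, integrating xᵏ·cos(2nπx/d) by parts.
Normalization: ∫|φ|² dx = 3.6350.
⟨x⟩ = 3.6350 and ⟨x²⟩ = 17.450.
(Δx)² = 17.450 − (3.6350)² = 4.2371.

4.237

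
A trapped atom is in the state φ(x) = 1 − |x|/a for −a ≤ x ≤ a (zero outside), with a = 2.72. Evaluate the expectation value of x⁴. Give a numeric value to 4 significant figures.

⟨x⁴⟩ = ∫ x⁴·|φ|² dx / ∫|φ|² dx (integrals over the domain).
φ is even, so ∫ over [−a, a] = 2∫₀ᵃ with φ = 1 − x/a there: ∫₀ᵃ (1 − x/a)² dx = a/3, ∫₀ᵃ x²(1 − x/a)² dx = a³/30, ∫₀ᵃ x⁴(1 − x/a)² dx = a⁵/105.
State is unnormalized: ∫|φ|² dx = 1.8133, and ∫φ*·x⁴·φ dx = 2.8359, so ⟨x⁴⟩ = 2.8359 / 1.8133.
⟨x⁴⟩ = 1.5639.

1.564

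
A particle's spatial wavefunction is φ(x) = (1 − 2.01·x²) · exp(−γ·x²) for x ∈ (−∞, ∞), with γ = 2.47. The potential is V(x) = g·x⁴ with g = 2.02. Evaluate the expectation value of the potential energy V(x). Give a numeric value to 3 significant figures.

0.0358

⟨V⟩ = ∫ V(x)·|φ|² dx / ∫|φ|² dx.
Expand each integrand as polynomial × e^(−2γx²) and use ∫x^(2j)·e^(−2γx²) dx = (2j−1)!!/(4γ)^j · √(π/(2γ)), odd powers → 0; here √(π/(2γ)) = 0.79746.
State is unnormalized: ∫|φ|² dx = 0.57201, and ∫φ*·V(x)·φ dx = 0.020505, so ⟨V⟩ = 0.020505 / 0.57201.
⟨V⟩ = 0.035847.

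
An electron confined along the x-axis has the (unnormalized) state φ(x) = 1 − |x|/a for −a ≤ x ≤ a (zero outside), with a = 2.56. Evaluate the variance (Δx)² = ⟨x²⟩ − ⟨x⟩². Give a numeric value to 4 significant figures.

0.6554

Compute ⟨x⟩ and ⟨x²⟩ separately, then (Δx)² = ⟨x²⟩ − ⟨x⟩².
φ is even, so ∫ over [−a, a] = 2∫₀ᵃ with φ = 1 − x/a there: ∫₀ᵃ (1 − x/a)² dx = a/3, ∫₀ᵃ x²(1 − x/a)² dx = a³/30, ∫₀ᵃ x⁴(1 − x/a)² dx = a⁵/105.
Normalization: ∫|φ|² dx = 1.7067.
⟨x⟩ = 0.0000 and ⟨x²⟩ = 0.65536.
(Δx)² = 0.65536 − (0.0000)² = 0.65536.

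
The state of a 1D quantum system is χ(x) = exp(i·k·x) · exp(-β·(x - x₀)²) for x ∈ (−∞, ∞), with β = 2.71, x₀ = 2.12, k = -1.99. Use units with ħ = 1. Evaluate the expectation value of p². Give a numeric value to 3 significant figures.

p² χ = −ħ² d²χ/dx²; ⟨p²⟩ = −ħ² ∫ χ*·χ'' dx / ∫|χ|² dx.
Gaussian moments (u = x − x₀): ∫u^(2j)·e^(−2βu²) du = (2j−1)!!/(4β)^j · √(π/(2β)), odd powers integrate to 0; here √(π/(2β)) = 0.76133. Derivatives: χ′ = (ik − 2βu)·χ, χ″ = ((ik − 2βu)² − 2β)·χ; the odd-in-u pieces drop out.
State is unnormalized: ∫|χ|² dx = 0.76133, and ∫χ*·(−ħ² χ'') dx = 5.0782, so ⟨p²⟩ = 5.0782 / 0.76133.
⟨p²⟩ = 6.6701.

6.67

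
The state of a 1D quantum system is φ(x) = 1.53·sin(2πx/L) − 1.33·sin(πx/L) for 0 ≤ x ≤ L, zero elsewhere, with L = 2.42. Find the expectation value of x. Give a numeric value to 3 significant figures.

⟨x⟩ = ∫ x·|φ|² dx / ∫|φ|² dx (integrals over the domain).
On 0 ≤ x ≤ L (j ≠ l): ∫sin²(jπx/L) dx = L/2, ∫sin(jπx/L)·sin(lπx/L) dx = 0; diagonal moments ∫x·sin²(jπx/L) dx = L²/4, ∫x²·sin²(jπx/L) dx = L³·(1/6 − 1/(4j²π²)); cross terms ∫x·sin(jπx/L)·sin(lπx/L) dx = 0 for j + l even and −4jlL²/(π²(j² − l²)²) for j + l odd, ∫x²·sin(jπx/L)·sin(lπx/L) dx = (−1)^(j+l)·4jlL³/(π²(j² − l²)²); higher powers the same way via product-to-sum and parts.
State is unnormalized: ∫|φ|² dx = 4.9729, and ∫φ*·x·φ dx = 8.1638, so ⟨x⟩ = 8.1638 / 4.9729.
⟨x⟩ = 1.6417.

1.64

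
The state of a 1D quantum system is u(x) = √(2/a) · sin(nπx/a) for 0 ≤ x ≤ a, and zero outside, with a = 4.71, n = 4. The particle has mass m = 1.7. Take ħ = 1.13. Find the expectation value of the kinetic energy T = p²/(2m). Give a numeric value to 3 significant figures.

T = −(ħ²/2m) d²/dx², so ⟨T⟩ = −(ħ²/2m) ∫ u*·u'' dx; with m = 1.7.
d/dx sin(nπx/a) = (nπ/a)·cos(nπx/a) and d²/dx² sin(nπx/a) = −(nπ/a)²·sin(nπx/a); on 0 ≤ x ≤ a, ∫sin²(nπx/a) dx = a/2 and ∫sin(nπx/a)·cos(nπx/a) dx = 0.
⟨T⟩ = 2.6734.

2.67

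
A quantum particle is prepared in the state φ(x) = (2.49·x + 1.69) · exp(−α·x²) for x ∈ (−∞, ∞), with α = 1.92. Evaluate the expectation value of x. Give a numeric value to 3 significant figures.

⟨x⟩ = ∫ x·|φ|² dx / ∫|φ|² dx (integrals over the domain).
Expand each integrand as polynomial × e^(−2αx²) and use ∫x^(2j)·e^(−2αx²) dx = (2j−1)!!/(4α)^j · √(π/(2α)), odd powers → 0; here √(π/(2α)) = 0.90450.
State is unnormalized: ∫|φ|² dx = 3.3136, and ∫φ*·x·φ dx = 0.99121, so ⟨x⟩ = 0.99121 / 3.3136.
⟨x⟩ = 0.29914.

0.299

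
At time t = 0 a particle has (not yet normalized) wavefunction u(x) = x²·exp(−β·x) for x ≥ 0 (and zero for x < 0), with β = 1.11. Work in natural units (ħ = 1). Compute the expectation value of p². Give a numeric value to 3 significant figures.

p² u = −ħ² d²u/dx²; ⟨p²⟩ = −ħ² ∫ u*·u'' dx / ∫|u|² dx.
Differentiate x²·exp(−β·x) with the product rule; every integrand then reduces to terms xʲ·e^(−2βx) on [0, ∞), with ∫₀^∞ xʲ·e^(−2βx) dx = j!/(2β)^(j+1).
State is unnormalized: ∫|u|² dx = 0.44509, and ∫u*·(−ħ² u'') dx = 0.18280, so ⟨p²⟩ = 0.18280 / 0.44509.
⟨p²⟩ = 0.41070.

0.411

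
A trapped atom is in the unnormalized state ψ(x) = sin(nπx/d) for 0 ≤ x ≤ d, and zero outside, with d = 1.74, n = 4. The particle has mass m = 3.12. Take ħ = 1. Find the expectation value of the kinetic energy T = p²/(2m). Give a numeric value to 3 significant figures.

T = −(ħ²/2m) d²/dx², so ⟨T⟩ = −(ħ²/2m) ∫ ψ*·ψ'' dx / ∫|ψ|² dx; with m = 3.12.
d/dx sin(nπx/d) = (nπ/d)·cos(nπx/d) and d²/dx² sin(nπx/d) = −(nπ/d)²·sin(nπx/d); on 0 ≤ x ≤ d, ∫sin²(nπx/d) dx = d/2 and ∫sin(nπx/d)·cos(nπx/d) dx = 0.
State is unnormalized: ∫|ψ|² dx = 0.87000, and ∫ψ*·(−ħ²/2m · ψ'') dx = 7.2720, so ⟨T⟩ = 7.2720 / 0.87000.
⟨T⟩ = 8.3587.

8.36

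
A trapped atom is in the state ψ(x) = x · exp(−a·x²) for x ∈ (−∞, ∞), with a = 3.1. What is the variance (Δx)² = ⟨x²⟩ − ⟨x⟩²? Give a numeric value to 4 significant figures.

0.2419

Compute ⟨x⟩ and ⟨x²⟩ separately, then (Δx)² = ⟨x²⟩ − ⟨x⟩².
Expand each integrand as polynomial × e^(−2ax²) and use ∫x^(2j)·e^(−2ax²) dx = (2j−1)!!/(4a)^j · √(π/(2a)), odd powers → 0; here √(π/(2a)) = 0.71183.
Normalization: ∫|ψ|² dx = 0.057406.
⟨x⟩ = 0.0000 and ⟨x²⟩ = 0.24194.
(Δx)² = 0.24194 − (0.0000)² = 0.24194.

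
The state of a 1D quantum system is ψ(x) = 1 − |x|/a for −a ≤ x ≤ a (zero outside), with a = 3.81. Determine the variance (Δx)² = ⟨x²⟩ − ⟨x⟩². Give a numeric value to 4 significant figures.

1.452

Compute ⟨x⟩ and ⟨x²⟩ separately, then (Δx)² = ⟨x²⟩ − ⟨x⟩².
ψ is even, so ∫ over [−a, a] = 2∫₀ᵃ with ψ = 1 − x/a there: ∫₀ᵃ (1 − x/a)² dx = a/3, ∫₀ᵃ x²(1 − x/a)² dx = a³/30, ∫₀ᵃ x⁴(1 − x/a)² dx = a⁵/105.
Normalization: ∫|ψ|² dx = 2.5400.
⟨x⟩ = 0.0000 and ⟨x²⟩ = 1.4516.
(Δx)² = 1.4516 − (0.0000)² = 1.4516.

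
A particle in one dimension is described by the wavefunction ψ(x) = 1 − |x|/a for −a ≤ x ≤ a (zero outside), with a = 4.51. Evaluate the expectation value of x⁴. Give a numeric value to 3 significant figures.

⟨x⁴⟩ = ∫ x⁴·|ψ|² dx / ∫|ψ|² dx (integrals over the domain).
ψ is even, so ∫ over [−a, a] = 2∫₀ᵃ with ψ = 1 − x/a there: ∫₀ᵃ (1 − x/a)² dx = a/3, ∫₀ᵃ x²(1 − x/a)² dx = a³/30, ∫₀ᵃ x⁴(1 − x/a)² dx = a⁵/105.
State is unnormalized: ∫|ψ|² dx = 3.0067, and ∫ψ*·x⁴·ψ dx = 35.540, so ⟨x⁴⟩ = 35.540 / 3.0067.
⟨x⁴⟩ = 11.821.

11.8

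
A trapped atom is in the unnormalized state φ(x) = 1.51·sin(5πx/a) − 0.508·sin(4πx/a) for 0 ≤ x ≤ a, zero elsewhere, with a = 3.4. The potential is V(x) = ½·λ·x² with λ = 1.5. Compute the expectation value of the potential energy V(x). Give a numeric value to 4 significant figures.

3.920

⟨V⟩ = ∫ V(x)·|φ|² dx / ∫|φ|² dx.
On 0 ≤ x ≤ a (j ≠ l): ∫sin²(jπx/a) dx = a/2, ∫sin(jπx/a)·sin(lπx/a) dx = 0; diagonal moments ∫x·sin²(jπx/a) dx = a²/4, ∫x²·sin²(jπx/a) dx = a³·(1/6 − 1/(4j²π²)); cross terms ∫x·sin(jπx/a)·sin(lπx/a) dx = 0 for j + l even and −4jla²/(π²(j² − l²)²) for j + l odd, ∫x²·sin(jπx/a)·sin(lπx/a) dx = (−1)^(j+l)·4jla³/(π²(j² − l²)²); higher powers the same way via product-to-sum and parts.
State is unnormalized: ∫|φ|² dx = 4.3149, and ∫φ*·V(x)·φ dx = 16.915, so ⟨V⟩ = 16.915 / 4.3149.
⟨V⟩ = 3.9203.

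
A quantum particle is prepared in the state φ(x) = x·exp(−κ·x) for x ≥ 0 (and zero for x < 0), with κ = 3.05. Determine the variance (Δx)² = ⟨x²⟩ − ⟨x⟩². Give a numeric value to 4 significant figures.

Compute ⟨x⟩ and ⟨x²⟩ separately, then (Δx)² = ⟨x²⟩ − ⟨x⟩².
Every integrand reduces to terms xʲ·e^(−2κx) on [0, ∞); use ∫₀^∞ xʲ·e^(−2κx) dx = j!/(2κ)^(j+1).
Normalization: ∫|φ|² dx = 0.0088113.
⟨x⟩ = 0.49180 and ⟨x²⟩ = 0.32249.
(Δx)² = 0.32249 − (0.49180)² = 0.080623.

0.08062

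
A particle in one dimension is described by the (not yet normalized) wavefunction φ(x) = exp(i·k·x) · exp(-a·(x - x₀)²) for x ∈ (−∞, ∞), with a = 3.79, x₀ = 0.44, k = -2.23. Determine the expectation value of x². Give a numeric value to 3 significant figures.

⟨x²⟩ = ∫ x²·|φ|² dx / ∫|φ|² dx (integrals over the domain).
Gaussian moments (u = x − x₀): ∫u^(2j)·e^(−2au²) du = (2j−1)!!/(4a)^j · √(π/(2a)), odd powers integrate to 0; here √(π/(2a)) = 0.64378.
State is unnormalized: ∫|φ|² dx = 0.64378, and ∫φ*·x²·φ dx = 0.16710, so ⟨x²⟩ = 0.16710 / 0.64378.
⟨x²⟩ = 0.25956.

0.260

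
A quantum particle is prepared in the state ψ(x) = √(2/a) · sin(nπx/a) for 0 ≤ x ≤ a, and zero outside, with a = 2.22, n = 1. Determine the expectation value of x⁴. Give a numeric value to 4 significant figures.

2.771

⟨x⁴⟩ = ∫ x⁴·|ψ|² dx (integrals over the domain).
With sin²θ = (1 − cos2θ)/2 on 0 ≤ x ≤ a: ∫sin²(nπx/a) dx = a/2, ∫x·sin²(nπx/a) dx = a²/4, ∫x²·sin²(nπx/a) dx = a³·(1/6 − 1/(4n²π²)); higher powers xᵏ the same way, integrating xᵏ·cos(2nπx/a) by parts.
⟨x⁴⟩ = 2.7708.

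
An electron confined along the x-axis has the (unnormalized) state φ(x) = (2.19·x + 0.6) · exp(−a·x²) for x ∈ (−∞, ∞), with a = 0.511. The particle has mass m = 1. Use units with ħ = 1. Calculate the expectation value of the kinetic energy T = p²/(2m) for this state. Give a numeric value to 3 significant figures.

0.699

T = −(ħ²/2m) d²/dx², so ⟨T⟩ = −(ħ²/2m) ∫ φ*·φ'' dx / ∫|φ|² dx; with m = 1.
Expand each integrand as polynomial × e^(−2ax²) and use ∫x^(2j)·e^(−2ax²) dx = (2j−1)!!/(4a)^j · √(π/(2a)), odd powers → 0; here √(π/(2a)) = 1.7533. Differentiate with the product rule, d/dx e^(−ax²) = −2ax·e^(−ax²).
State is unnormalized: ∫|φ|² dx = 4.7451, and ∫φ*·(−ħ²/2m · φ'') dx = 3.3146, so ⟨T⟩ = 3.3146 / 4.7451.
⟨T⟩ = 0.69853.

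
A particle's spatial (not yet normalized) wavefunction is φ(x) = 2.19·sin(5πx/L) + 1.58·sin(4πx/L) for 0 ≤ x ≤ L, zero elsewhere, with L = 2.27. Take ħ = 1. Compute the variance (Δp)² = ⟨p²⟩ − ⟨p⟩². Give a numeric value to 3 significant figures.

42.0

Compute ⟨p⟩ and ⟨p²⟩ separately; (Δp)² = ⟨p²⟩ − ⟨p⟩².
d²/dx² sin(jπx/L) = −(jπ/L)²·sin(jπx/L); on 0 ≤ x ≤ L, ∫sin²(jπx/L) dx = L/2 and ∫sin(jπx/L)·sin(lπx/L) dx = 0 for j ≠ l, so only diagonal terms survive in ∫|φ|² and ∫φ·φ″; ∫φ·φ′ dx = [φ²/2] between the walls = 0.
Normalization: ∫|φ|² dx = 8.2770.
⟨p⟩ = 0.0000 and ⟨p²⟩ = 41.983.
(Δp)² = 41.983 − (0.0000)² = 41.983.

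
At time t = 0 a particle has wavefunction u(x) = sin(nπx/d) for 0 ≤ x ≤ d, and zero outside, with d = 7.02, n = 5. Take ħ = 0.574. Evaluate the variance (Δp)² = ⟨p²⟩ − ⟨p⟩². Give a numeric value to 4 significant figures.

Compute ⟨p⟩ and ⟨p²⟩ separately; (Δp)² = ⟨p²⟩ − ⟨p⟩².
d/dx sin(nπx/d) = (nπ/d)·cos(nπx/d) and d²/dx² sin(nπx/d) = −(nπ/d)²·sin(nπx/d); on 0 ≤ x ≤ d, ∫sin²(nπx/d) dx = d/2 and ∫sin(nπx/d)·cos(nπx/d) dx = 0.
Normalization: ∫|u|² dx = 3.5100.
⟨p⟩ = 0.0000 and ⟨p²⟩ = 1.6496.
(Δp)² = 1.6496 − (0.0000)² = 1.6496.

1.650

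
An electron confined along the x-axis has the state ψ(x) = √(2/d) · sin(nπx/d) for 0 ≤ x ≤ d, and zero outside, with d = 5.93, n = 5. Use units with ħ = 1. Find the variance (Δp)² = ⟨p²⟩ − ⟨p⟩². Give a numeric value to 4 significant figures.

7.017

Compute ⟨p⟩ and ⟨p²⟩ separately; (Δp)² = ⟨p²⟩ − ⟨p⟩².
d/dx sin(nπx/d) = (nπ/d)·cos(nπx/d) and d²/dx² sin(nπx/d) = −(nπ/d)²·sin(nπx/d); on 0 ≤ x ≤ d, ∫sin²(nπx/d) dx = d/2 and ∫sin(nπx/d)·cos(nπx/d) dx = 0.
⟨p⟩ = 0.0000 and ⟨p²⟩ = 7.0167.
(Δp)² = 7.0167 − (0.0000)² = 7.0167.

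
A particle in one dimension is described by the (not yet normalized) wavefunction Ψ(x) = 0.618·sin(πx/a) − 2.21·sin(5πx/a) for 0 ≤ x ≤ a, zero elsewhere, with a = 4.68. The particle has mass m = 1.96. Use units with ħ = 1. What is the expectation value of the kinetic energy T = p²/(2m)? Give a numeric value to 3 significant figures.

T = −(ħ²/2m) d²/dx², so ⟨T⟩ = −(ħ²/2m) ∫ Ψ*·Ψ'' dx / ∫|Ψ|² dx; with m = 1.96.
d²/dx² sin(jπx/a) = −(jπ/a)²·sin(jπx/a); on 0 ≤ x ≤ a, ∫sin²(jπx/a) dx = a/2 and ∫sin(jπx/a)·sin(lπx/a) dx = 0 for j ≠ l, so only diagonal terms survive in ∫|Ψ|² and ∫Ψ·Ψ″; ∫Ψ·Ψ′ dx = [Ψ²/2] between the walls = 0.
State is unnormalized: ∫|Ψ|² dx = 12.322, and ∫Ψ*·(−ħ²/2m · Ψ'') dx = 32.947, so ⟨T⟩ = 32.947 / 12.322.
⟨T⟩ = 2.6737.

2.67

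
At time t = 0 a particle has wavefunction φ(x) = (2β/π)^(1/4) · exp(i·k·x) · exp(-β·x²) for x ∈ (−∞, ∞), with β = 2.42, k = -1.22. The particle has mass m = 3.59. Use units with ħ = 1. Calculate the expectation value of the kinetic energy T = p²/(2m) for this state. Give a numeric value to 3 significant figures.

T = −(ħ²/2m) d²/dx², so ⟨T⟩ = −(ħ²/2m) ∫ φ*·φ'' dx; with m = 3.59.
Gaussian moments: ∫x^(2j)·e^(−2βx²) dx = (2j−1)!!/(4β)^j · √(π/(2β)), odd powers integrate to 0; here √(π/(2β)) = 0.80566. Derivatives: φ′ = (ik − 2βx)·φ, φ″ = ((ik − 2βx)² − 2β)·φ; the odd-in-x pieces drop out.
⟨T⟩ = 0.54435.

0.544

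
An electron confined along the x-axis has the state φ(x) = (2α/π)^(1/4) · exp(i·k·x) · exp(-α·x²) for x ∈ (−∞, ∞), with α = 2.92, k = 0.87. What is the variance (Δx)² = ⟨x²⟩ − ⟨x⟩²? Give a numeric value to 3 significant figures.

Compute ⟨x⟩ and ⟨x²⟩ separately, then (Δx)² = ⟨x²⟩ − ⟨x⟩².
Gaussian moments: ∫x^(2j)·e^(−2αx²) dx = (2j−1)!!/(4α)^j · √(π/(2α)), odd powers integrate to 0; here √(π/(2α)) = 0.73345.
⟨x⟩ = 0.0000 and ⟨x²⟩ = 0.085616.
(Δx)² = 0.085616 − (0.0000)² = 0.085616.

0.0856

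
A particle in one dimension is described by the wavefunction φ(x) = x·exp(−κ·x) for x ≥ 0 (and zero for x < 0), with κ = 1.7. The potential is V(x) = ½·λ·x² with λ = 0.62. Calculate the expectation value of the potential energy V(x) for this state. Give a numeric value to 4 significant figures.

0.3218

⟨V⟩ = ∫ V(x)·|φ|² dx / ∫|φ|² dx.
Every integrand reduces to terms xʲ·e^(−2κx) on [0, ∞); use ∫₀^∞ xʲ·e^(−2κx) dx = j!/(2κ)^(j+1).
State is unnormalized: ∫|φ|² dx = 0.050885, and ∫φ*·V(x)·φ dx = 0.016375, so ⟨V⟩ = 0.016375 / 0.050885.
⟨V⟩ = 0.32180.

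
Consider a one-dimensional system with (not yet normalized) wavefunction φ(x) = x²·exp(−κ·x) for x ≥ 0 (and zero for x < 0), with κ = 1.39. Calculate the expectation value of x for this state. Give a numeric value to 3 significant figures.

⟨x⟩ = ∫ x·|φ|² dx / ∫|φ|² dx (integrals over the domain).
Every integrand reduces to terms xʲ·e^(−2κx) on [0, ∞); use ∫₀^∞ xʲ·e^(−2κx) dx = j!/(2κ)^(j+1).
State is unnormalized: ∫|φ|² dx = 0.14454, and ∫φ*·x·φ dx = 0.25996, so ⟨x⟩ = 0.25996 / 0.14454.
⟨x⟩ = 1.7986.

1.80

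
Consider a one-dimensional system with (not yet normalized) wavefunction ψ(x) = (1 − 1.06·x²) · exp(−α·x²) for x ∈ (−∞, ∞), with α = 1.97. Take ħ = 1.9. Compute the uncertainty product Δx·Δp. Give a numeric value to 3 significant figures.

0.974

Δx = √(⟨x²⟩−⟨x⟩²), Δp = √(⟨p²⟩−⟨p⟩²).
Expand each integrand as polynomial × e^(−2αx²) and use ∫x^(2j)·e^(−2αx²) dx = (2j−1)!!/(4α)^j · √(π/(2α)), odd powers → 0; here √(π/(2α)) = 0.89295. Differentiate with the product rule, d/dx e^(−αx²) = −2αx·e^(−αx²).
Normalization: ∫|ψ|² dx = 0.70119.
⟨x⟩ = 0.0000, ⟨x²⟩ = 0.075038 ⇒ Δx = 0.27393.
⟨p⟩ = 0.0000, ⟨p²⟩ = 12.640 ⇒ Δp = 3.5553.
Δx·Δp = 0.97391.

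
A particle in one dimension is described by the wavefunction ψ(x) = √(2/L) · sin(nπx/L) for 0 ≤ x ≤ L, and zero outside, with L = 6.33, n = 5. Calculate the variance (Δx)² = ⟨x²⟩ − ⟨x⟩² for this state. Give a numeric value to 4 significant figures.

3.258

Compute ⟨x⟩ and ⟨x²⟩ separately, then (Δx)² = ⟨x²⟩ − ⟨x⟩².
With sin²θ = (1 − cos2θ)/2 on 0 ≤ x ≤ L: ∫sin²(nπx/L) dx = L/2, ∫x·sin²(nπx/L) dx = L²/4, ∫x²·sin²(nπx/L) dx = L³·(1/6 − 1/(4n²π²)); higher powers xᵏ the same way, integrating xᵏ·cos(2nπx/L) by parts.
⟨x⟩ = 3.1650 and ⟨x²⟩ = 13.275.
(Δx)² = 13.275 − (3.1650)² = 3.2579.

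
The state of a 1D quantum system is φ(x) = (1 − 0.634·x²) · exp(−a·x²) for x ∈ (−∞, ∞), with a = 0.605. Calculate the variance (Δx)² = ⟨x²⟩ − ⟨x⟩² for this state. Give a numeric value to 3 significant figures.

0.277

Compute ⟨x⟩ and ⟨x²⟩ separately, then (Δx)² = ⟨x²⟩ − ⟨x⟩².
Expand each integrand as polynomial × e^(−2ax²) and use ∫x^(2j)·e^(−2ax²) dx = (2j−1)!!/(4a)^j · √(π/(2a)), odd powers → 0; here √(π/(2a)) = 1.6113.
Normalization: ∫|φ|² dx = 1.0988.
⟨x⟩ = 0.0000 and ⟨x²⟩ = 0.27730.
(Δx)² = 0.27730 − (0.0000)² = 0.27730.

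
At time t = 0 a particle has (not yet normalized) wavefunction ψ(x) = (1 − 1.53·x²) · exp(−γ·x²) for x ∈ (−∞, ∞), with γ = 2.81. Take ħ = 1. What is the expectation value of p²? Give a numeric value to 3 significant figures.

p² ψ = −ħ² d²ψ/dx²; ⟨p²⟩ = −ħ² ∫ ψ*·ψ'' dx / ∫|ψ|² dx.
Expand each integrand as polynomial × e^(−2γx²) and use ∫x^(2j)·e^(−2γx²) dx = (2j−1)!!/(4γ)^j · √(π/(2γ)), odd powers → 0; here √(π/(2γ)) = 0.74766. Differentiate with the product rule, d/dx e^(−γx²) = −2γx·e^(−γx²).
State is unnormalized: ∫|ψ|² dx = 0.58568, and ∫ψ*·(−ħ² ψ'') dx = 2.9454, so ⟨p²⟩ = 2.9454 / 0.58568.
⟨p²⟩ = 5.0290.

5.03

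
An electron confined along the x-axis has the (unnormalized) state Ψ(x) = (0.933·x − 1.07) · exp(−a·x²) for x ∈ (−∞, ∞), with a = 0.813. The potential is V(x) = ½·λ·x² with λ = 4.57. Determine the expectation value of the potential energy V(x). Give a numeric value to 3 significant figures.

⟨V⟩ = ∫ V(x)·|Ψ|² dx / ∫|Ψ|² dx.
Expand each integrand as polynomial × e^(−2ax²) and use ∫x^(2j)·e^(−2ax²) dx = (2j−1)!!/(4a)^j · √(π/(2a)), odd powers → 0; here √(π/(2a)) = 1.3900.
State is unnormalized: ∫|Ψ|² dx = 1.9635, and ∫Ψ*·V(x)·Ψ dx = 1.9025, so ⟨V⟩ = 1.9025 / 1.9635.
⟨V⟩ = 0.96894.

0.969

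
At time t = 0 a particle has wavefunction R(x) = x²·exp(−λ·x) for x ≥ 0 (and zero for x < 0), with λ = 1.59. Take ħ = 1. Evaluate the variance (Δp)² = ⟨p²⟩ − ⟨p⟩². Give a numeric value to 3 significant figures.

0.843

Compute ⟨p⟩ and ⟨p²⟩ separately; (Δp)² = ⟨p²⟩ − ⟨p⟩².
Differentiate x²·exp(−λ·x) with the product rule; every integrand then reduces to terms xʲ·e^(−2λx) on [0, ∞), with ∫₀^∞ xʲ·e^(−2λx) dx = j!/(2λ)^(j+1).
Normalization: ∫|R|² dx = 0.073803.
⟨p⟩ = 0.0000 and ⟨p²⟩ = 0.84270.
(Δp)² = 0.84270 − (0.0000)² = 0.84270.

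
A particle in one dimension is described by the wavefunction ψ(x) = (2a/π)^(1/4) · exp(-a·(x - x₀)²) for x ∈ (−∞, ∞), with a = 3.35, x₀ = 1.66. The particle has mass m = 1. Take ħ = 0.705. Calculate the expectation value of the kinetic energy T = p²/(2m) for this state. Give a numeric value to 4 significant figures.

0.8325

T = −(ħ²/2m) d²/dx², so ⟨T⟩ = −(ħ²/2m) ∫ ψ*·ψ'' dx; with m = 1.
Gaussian moments (u = x − x₀): ∫u^(2j)·e^(−2au²) du = (2j−1)!!/(4a)^j · √(π/(2a)), odd powers integrate to 0; here √(π/(2a)) = 0.68476. Derivatives: d/dx e^(−au²) = −2au·e^(−au²), d²/dx² e^(−au²) = (4a²u² − 2a)·e^(−au²).
⟨T⟩ = 0.83252.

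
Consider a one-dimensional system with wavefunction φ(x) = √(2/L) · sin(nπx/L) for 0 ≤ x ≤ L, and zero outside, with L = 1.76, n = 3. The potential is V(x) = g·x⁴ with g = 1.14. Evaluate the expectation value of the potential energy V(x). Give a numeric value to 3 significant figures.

⟨V⟩ = ∫ V(x)·|φ|² dx.
With sin²θ = (1 − cos2θ)/2 on 0 ≤ x ≤ L: ∫sin²(nπx/L) dx = L/2, ∫x·sin²(nπx/L) dx = L²/4, ∫x²·sin²(nπx/L) dx = L³·(1/6 − 1/(4n²π²)); higher powers xᵏ the same way, integrating xᵏ·cos(2nπx/L) by parts.
⟨V⟩ = 2.0666.

2.07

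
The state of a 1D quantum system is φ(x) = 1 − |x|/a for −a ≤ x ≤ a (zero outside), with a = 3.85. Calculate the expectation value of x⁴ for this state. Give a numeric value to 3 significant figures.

⟨x⁴⟩ = ∫ x⁴·|φ|² dx / ∫|φ|² dx (integrals over the domain).
φ is even, so ∫ over [−a, a] = 2∫₀ᵃ with φ = 1 − x/a there: ∫₀ᵃ (1 − x/a)² dx = a/3, ∫₀ᵃ x²(1 − x/a)² dx = a³/30, ∫₀ᵃ x⁴(1 − x/a)² dx = a⁵/105.
State is unnormalized: ∫|φ|² dx = 2.5667, and ∫φ*·x⁴·φ dx = 16.112, so ⟨x⁴⟩ = 16.112 / 2.5667.
⟨x⁴⟩ = 6.2773.

6.28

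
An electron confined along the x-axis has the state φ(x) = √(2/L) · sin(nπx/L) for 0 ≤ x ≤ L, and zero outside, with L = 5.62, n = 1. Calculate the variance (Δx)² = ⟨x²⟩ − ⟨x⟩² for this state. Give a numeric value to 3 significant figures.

Compute ⟨x⟩ and ⟨x²⟩ separately, then (Δx)² = ⟨x²⟩ − ⟨x⟩².
With sin²θ = (1 − cos2θ)/2 on 0 ≤ x ≤ L: ∫sin²(nπx/L) dx = L/2, ∫x·sin²(nπx/L) dx = L²/4, ∫x²·sin²(nπx/L) dx = L³·(1/6 − 1/(4n²π²)); higher powers xᵏ the same way, integrating xᵏ·cos(2nπx/L) by parts.
⟨x⟩ = 2.8100 and ⟨x²⟩ = 8.9280.
(Δx)² = 8.9280 − (2.8100)² = 1.0319.

1.03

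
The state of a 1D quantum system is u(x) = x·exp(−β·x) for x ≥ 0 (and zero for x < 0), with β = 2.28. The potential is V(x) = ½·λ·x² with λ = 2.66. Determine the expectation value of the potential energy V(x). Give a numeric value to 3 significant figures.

0.768

⟨V⟩ = ∫ V(x)·|u|² dx / ∫|u|² dx.
Every integrand reduces to terms xʲ·e^(−2βx) on [0, ∞); use ∫₀^∞ xʲ·e^(−2βx) dx = j!/(2β)^(j+1).
State is unnormalized: ∫|u|² dx = 0.021093, and ∫u*·V(x)·u dx = 0.016190, so ⟨V⟩ = 0.016190 / 0.021093.
⟨V⟩ = 0.76754.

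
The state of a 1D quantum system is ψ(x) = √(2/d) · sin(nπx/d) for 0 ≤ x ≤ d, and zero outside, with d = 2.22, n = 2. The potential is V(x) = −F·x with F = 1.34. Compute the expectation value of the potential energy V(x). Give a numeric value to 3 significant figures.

-1.49

⟨V⟩ = ∫ V(x)·|ψ|² dx.
With sin²θ = (1 − cos2θ)/2 on 0 ≤ x ≤ d: ∫sin²(nπx/d) dx = d/2, ∫x·sin²(nπx/d) dx = d²/4, ∫x²·sin²(nπx/d) dx = d³·(1/6 − 1/(4n²π²)); higher powers xᵏ the same way, integrating xᵏ·cos(2nπx/d) by parts.
⟨V⟩ = -1.4874.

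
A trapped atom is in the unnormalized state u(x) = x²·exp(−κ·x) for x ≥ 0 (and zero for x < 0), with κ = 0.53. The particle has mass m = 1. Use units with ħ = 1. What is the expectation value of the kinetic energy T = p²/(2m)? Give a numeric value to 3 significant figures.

T = −(ħ²/2m) d²/dx², so ⟨T⟩ = −(ħ²/2m) ∫ u*·u'' dx / ∫|u|² dx; with m = 1.
Differentiate x²·exp(−κ·x) with the product rule; every integrand then reduces to terms xʲ·e^(−2κx) on [0, ∞), with ∫₀^∞ xʲ·e^(−2κx) dx = j!/(2κ)^(j+1).
State is unnormalized: ∫|u|² dx = 17.934, and ∫u*·(−ħ²/2m · u'') dx = 0.83962, so ⟨T⟩ = 0.83962 / 17.934.
⟨T⟩ = 0.046817.

0.0468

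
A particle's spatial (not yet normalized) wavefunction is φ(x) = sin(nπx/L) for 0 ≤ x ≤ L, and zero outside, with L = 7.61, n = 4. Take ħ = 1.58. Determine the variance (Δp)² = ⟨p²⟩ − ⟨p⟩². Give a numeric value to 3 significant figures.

6.81

Compute ⟨p⟩ and ⟨p²⟩ separately; (Δp)² = ⟨p²⟩ − ⟨p⟩².
d/dx sin(nπx/L) = (nπ/L)·cos(nπx/L) and d²/dx² sin(nπx/L) = −(nπ/L)²·sin(nπx/L); on 0 ≤ x ≤ L, ∫sin²(nπx/L) dx = L/2 and ∫sin(nπx/L)·cos(nπx/L) dx = 0.
Normalization: ∫|φ|² dx = 3.8050.
⟨p⟩ = 0.0000 and ⟨p²⟩ = 6.8071.
(Δp)² = 6.8071 − (0.0000)² = 6.8071.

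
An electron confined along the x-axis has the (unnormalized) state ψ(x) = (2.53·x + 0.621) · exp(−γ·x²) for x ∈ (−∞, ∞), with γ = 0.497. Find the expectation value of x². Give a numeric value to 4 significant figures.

⟨x²⟩ = ∫ x²·|ψ|² dx / ∫|ψ|² dx (integrals over the domain).
Expand each integrand as polynomial × e^(−2γx²) and use ∫x^(2j)·e^(−2γx²) dx = (2j−1)!!/(4γ)^j · √(π/(2γ)), odd powers → 0; here √(π/(2γ)) = 1.7778.
State is unnormalized: ∫|ψ|² dx = 6.4097, and ∫ψ*·x²·ψ dx = 8.9828, so ⟨x²⟩ = 8.9828 / 6.4097.
⟨x²⟩ = 1.4014.

1.401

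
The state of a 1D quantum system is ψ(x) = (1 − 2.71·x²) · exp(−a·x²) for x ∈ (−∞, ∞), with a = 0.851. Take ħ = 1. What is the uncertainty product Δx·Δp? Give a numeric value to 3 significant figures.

Δx = √(⟨x²⟩−⟨x⟩²), Δp = √(⟨p²⟩−⟨p⟩²).
Expand each integrand as polynomial × e^(−2ax²) and use ∫x^(2j)·e^(−2ax²) dx = (2j−1)!!/(4a)^j · √(π/(2a)), odd powers → 0; here √(π/(2a)) = 1.3586. Differentiate with the product rule, d/dx e^(−ax²) = −2ax·e^(−ax²).
Normalization: ∫|ψ|² dx = 1.7787.
⟨x⟩ = 0.0000, ⟨x²⟩ = 1.2859 ⇒ Δx = 1.1340.
⟨p⟩ = 0.0000, ⟨p²⟩ = 4.5689 ⇒ Δp = 2.1375.
Δx·Δp = 2.4239.

2.42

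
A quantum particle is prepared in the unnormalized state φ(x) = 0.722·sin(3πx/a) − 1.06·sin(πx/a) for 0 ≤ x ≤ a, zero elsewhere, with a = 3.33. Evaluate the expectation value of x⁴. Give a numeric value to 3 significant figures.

⟨x⁴⟩ = ∫ x⁴·|φ|² dx / ∫|φ|² dx (integrals over the domain).
On 0 ≤ x ≤ a (j ≠ l): ∫sin²(jπx/a) dx = a/2, ∫sin(jπx/a)·sin(lπx/a) dx = 0; diagonal moments ∫x·sin²(jπx/a) dx = a²/4, ∫x²·sin²(jπx/a) dx = a³·(1/6 − 1/(4j²π²)); cross terms ∫x·sin(jπx/a)·sin(lπx/a) dx = 0 for j + l even and −4jla²/(π²(j² − l²)²) for j + l odd, ∫x²·sin(jπx/a)·sin(lπx/a) dx = (−1)^(j+l)·4jla³/(π²(j² − l²)²); higher powers the same way via product-to-sum and parts.
State is unnormalized: ∫|φ|² dx = 2.7387, and ∫φ*·x⁴·φ dx = 27.117, so ⟨x⁴⟩ = 27.117 / 2.7387.
⟨x⁴⟩ = 9.9012.

9.90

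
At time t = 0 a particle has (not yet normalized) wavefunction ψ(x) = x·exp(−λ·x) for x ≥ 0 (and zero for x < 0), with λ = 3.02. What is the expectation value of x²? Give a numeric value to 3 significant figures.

⟨x²⟩ = ∫ x²·|ψ|² dx / ∫|ψ|² dx (integrals over the domain).
Every integrand reduces to terms xʲ·e^(−2λx) on [0, ∞); use ∫₀^∞ xʲ·e^(−2λx) dx = j!/(2λ)^(j+1).
State is unnormalized: ∫|ψ|² dx = 0.0090765, and ∫ψ*·x²·ψ dx = 0.0029856, so ⟨x²⟩ = 0.0029856 / 0.0090765.
⟨x²⟩ = 0.32893.

0.329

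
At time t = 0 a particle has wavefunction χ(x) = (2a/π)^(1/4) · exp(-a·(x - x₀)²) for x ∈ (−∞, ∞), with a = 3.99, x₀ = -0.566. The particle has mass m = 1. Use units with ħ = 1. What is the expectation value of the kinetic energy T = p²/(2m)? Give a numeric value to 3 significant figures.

T = −(ħ²/2m) d²/dx², so ⟨T⟩ = −(ħ²/2m) ∫ χ*·χ'' dx; with m = 1.
Gaussian moments (u = x − x₀): ∫u^(2j)·e^(−2au²) du = (2j−1)!!/(4a)^j · √(π/(2a)), odd powers integrate to 0; here √(π/(2a)) = 0.62744. Derivatives: d/dx e^(−au²) = −2au·e^(−au²), d²/dx² e^(−au²) = (4a²u² − 2a)·e^(−au²).
⟨T⟩ = 1.9950.

2.00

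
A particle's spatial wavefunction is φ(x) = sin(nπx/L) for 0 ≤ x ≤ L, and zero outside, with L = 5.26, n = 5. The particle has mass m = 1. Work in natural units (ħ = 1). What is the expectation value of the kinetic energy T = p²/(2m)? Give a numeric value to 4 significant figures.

4.459

T = −(ħ²/2m) d²/dx², so ⟨T⟩ = −(ħ²/2m) ∫ φ*·φ'' dx / ∫|φ|² dx; with m = 1.
d/dx sin(nπx/L) = (nπ/L)·cos(nπx/L) and d²/dx² sin(nπx/L) = −(nπ/L)²·sin(nπx/L); on 0 ≤ x ≤ L, ∫sin²(nπx/L) dx = L/2 and ∫sin(nπx/L)·cos(nπx/L) dx = 0.
State is unnormalized: ∫|φ|² dx = 2.6300, and ∫φ*·(−ħ²/2m · φ'') dx = 11.727, so ⟨T⟩ = 11.727 / 2.6300.
⟨T⟩ = 4.4590.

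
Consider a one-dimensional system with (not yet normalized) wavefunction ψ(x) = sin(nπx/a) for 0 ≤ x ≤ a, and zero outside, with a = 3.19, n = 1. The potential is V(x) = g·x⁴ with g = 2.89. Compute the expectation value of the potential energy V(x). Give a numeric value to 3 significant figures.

⟨V⟩ = ∫ V(x)·|ψ|² dx / ∫|ψ|² dx.
With sin²θ = (1 − cos2θ)/2 on 0 ≤ x ≤ a: ∫sin²(nπx/a) dx = a/2, ∫x·sin²(nπx/a) dx = a²/4, ∫x²·sin²(nπx/a) dx = a³·(1/6 − 1/(4n²π²)); higher powers xᵏ the same way, integrating xᵏ·cos(2nπx/a) by parts.
State is unnormalized: ∫|ψ|² dx = 1.5950, and ∫ψ*·V(x)·ψ dx = 54.453, so ⟨V⟩ = 54.453 / 1.5950.
⟨V⟩ = 34.140.

34.1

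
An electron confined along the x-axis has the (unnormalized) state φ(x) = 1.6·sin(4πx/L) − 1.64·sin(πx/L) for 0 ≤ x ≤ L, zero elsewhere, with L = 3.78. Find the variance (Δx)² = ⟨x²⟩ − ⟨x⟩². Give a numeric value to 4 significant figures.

Compute ⟨x⟩ and ⟨x²⟩ separately, then (Δx)² = ⟨x²⟩ − ⟨x⟩².
On 0 ≤ x ≤ L (j ≠ l): ∫sin²(jπx/L) dx = L/2, ∫sin(jπx/L)·sin(lπx/L) dx = 0; diagonal moments ∫x·sin²(jπx/L) dx = L²/4, ∫x²·sin²(jπx/L) dx = L³·(1/6 − 1/(4j²π²)); cross terms ∫x·sin(jπx/L)·sin(lπx/L) dx = 0 for j + l even and −4jlL²/(π²(j² − l²)²) for j + l odd, ∫x²·sin(jπx/L)·sin(lπx/L) dx = (−1)^(j+l)·4jlL³/(π²(j² − l²)²); higher powers the same way via product-to-sum and parts.
Normalization: ∫|φ|² dx = 9.9217.
⟨x⟩ = 1.9445 and ⟨x²⟩ = 4.5757.
(Δx)² = 4.5757 − (1.9445)² = 0.79481.

0.7948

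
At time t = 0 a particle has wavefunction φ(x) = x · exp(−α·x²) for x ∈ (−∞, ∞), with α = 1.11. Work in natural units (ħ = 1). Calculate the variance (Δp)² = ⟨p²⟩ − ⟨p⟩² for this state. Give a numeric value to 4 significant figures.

Compute ⟨p⟩ and ⟨p²⟩ separately; (Δp)² = ⟨p²⟩ − ⟨p⟩².
Expand each integrand as polynomial × e^(−2αx²) and use ∫x^(2j)·e^(−2αx²) dx = (2j−1)!!/(4α)^j · √(π/(2α)), odd powers → 0; here √(π/(2α)) = 1.1896. Differentiate with the product rule, d/dx e^(−αx²) = −2αx·e^(−αx²).
Normalization: ∫|φ|² dx = 0.26793.
⟨p⟩ = 0.0000 and ⟨p²⟩ = 3.3300.
(Δp)² = 3.3300 − (0.0000)² = 3.3300.

3.330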